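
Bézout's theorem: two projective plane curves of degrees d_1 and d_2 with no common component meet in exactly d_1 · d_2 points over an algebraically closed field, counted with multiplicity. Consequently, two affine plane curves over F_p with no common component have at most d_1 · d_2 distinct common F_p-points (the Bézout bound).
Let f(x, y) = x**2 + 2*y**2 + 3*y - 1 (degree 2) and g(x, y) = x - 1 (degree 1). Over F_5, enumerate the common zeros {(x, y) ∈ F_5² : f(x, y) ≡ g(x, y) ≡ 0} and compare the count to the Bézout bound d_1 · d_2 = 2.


Common zeros: {(1, 0), (1, 1)}; count = 2; Bézout bound = 2.

deg(f) = 2, deg(g) = 1, so Bézout bound = 2.
Scan x ∈ F_5. For each x, list the y ∈ F_5 with f(x, y) ≡ 0 and those with g(x, y) ≡ 0 (mod 5); the common zeros in that column are the intersection.
  x = 0: f ≡ 0 at y ∈ ∅; g ≡ 0 at y ∈ ∅; common: ∅.
  x = 1: f ≡ 0 at y ∈ {0, 1}; g ≡ 0 at y ∈ {0, 1, 2, 3, 4}; common: {0, 1}.
  x = 2: f ≡ 0 at y ∈ {3}; g ≡ 0 at y ∈ ∅; common: ∅.
  x = 3: f ≡ 0 at y ∈ {3}; g ≡ 0 at y ∈ ∅; common: ∅.
  x = 4: f ≡ 0 at y ∈ {0, 1}; g ≡ 0 at y ∈ ∅; common: ∅.
Collecting: common zeros = {(1, 0), (1, 1)}, so the count is 2.
Comparison with the Bézout bound: 2 ≤ 2 = deg(f)·deg(g), as expected for curves with no common component (the bound is attained).


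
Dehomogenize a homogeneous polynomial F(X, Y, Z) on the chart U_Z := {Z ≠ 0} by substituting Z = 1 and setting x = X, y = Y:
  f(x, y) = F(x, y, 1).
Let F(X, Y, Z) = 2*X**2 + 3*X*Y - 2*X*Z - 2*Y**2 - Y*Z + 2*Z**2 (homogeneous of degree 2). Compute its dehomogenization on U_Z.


f(x, y) = 2*x**2 + 3*x*y - 2*x - 2*y**2 - y + 2

On U_Z we set Z = 1. Each monomial c·X^i·Y^j·Z^k in F becomes c·x^i·y^j·1^k = c·x^i·y^j.
Substituting Z = 1: F(X, Y, 1) = 2*x**2 + 3*x*y - 2*x - 2*y**2 - y + 2.
Note: deg(f) ≤ deg(F) = 2; strict inequality happens when F is divisible by Z (lost terms).


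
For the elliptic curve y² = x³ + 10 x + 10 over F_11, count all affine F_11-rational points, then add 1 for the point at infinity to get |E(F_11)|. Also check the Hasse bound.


Affine points = {(2, 4), (2, 7), (3, 1), (3, 10), (4, 2), (4, 9), (5, 3), (5, 8), (6, 0), (7, 4), (7, 7), (9, 2), (9, 9)}; affine count = 13; |E(F_11)| = 14.

Discriminant check: Δ ∝ 4a³ + 27b² = 4·10³ + 27·10² = 4·1000 + 27·100 ≡ 1 (mod 11). Nonzero ⇒ E is nonsingular.
For each x ∈ F_11, compute rhs = x³ + 10·x + 10 mod 11, then count y ∈ F_11 with y² ≡ rhs.
  x = 0: rhs = 10, matching y values: none (0 points).
  x = 1: rhs = 10, matching y values: none (0 points).
  x = 2: rhs = 5, matching y values: 4, 7 (2 points).
  x = 3: rhs = 1, matching y values: 1, 10 (2 points).
  x = 4: rhs = 4, matching y values: 2, 9 (2 points).
  x = 5: rhs = 9, matching y values: 3, 8 (2 points).
  x = 6: rhs = 0, matching y values: 0 (1 points).
  x = 7: rhs = 5, matching y values: 4, 7 (2 points).
  x = 8: rhs = 8, matching y values: none (0 points).
  x = 9: rhs = 4, matching y values: 2, 9 (2 points).
  x = 10: rhs = 10, matching y values: none (0 points).
Total affine count: 13.
Full point count |E(F_11)| = 13 + 1 = 14.
Hasse bound: |14 − (11+1)| = |2| = 2 ≤ 2√11 ≈ 6.6332 ✓.


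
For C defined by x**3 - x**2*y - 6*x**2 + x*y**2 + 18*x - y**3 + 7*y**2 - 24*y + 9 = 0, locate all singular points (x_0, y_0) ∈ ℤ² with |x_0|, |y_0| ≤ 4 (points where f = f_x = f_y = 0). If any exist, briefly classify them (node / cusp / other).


Singular points: {(3, 3)}; classification: cusp.

Compute partial derivatives:
  f_x = 3*x**2 - 2*x*y - 12*x + y**2 + 18.
  f_y = -x**2 + 2*x*y - 3*y**2 + 14*y - 24.
Scan x_0 ∈ {−4, ..., 4}. For each x_0, f_y(x_0, y) is a polynomial in y; find its integer roots y ∈ {−4, ..., 4}, then test f_x and f at those candidates.
  x = -4: f_y(-4, y) = -3*y**2 + 6*y - 40; no integer root y with |y| ≤ 4.
  x = -3: f_y(-3, y) = -3*y**2 + 8*y - 33; no integer root y with |y| ≤ 4.
  x = -2: f_y(-2, y) = -3*y**2 + 10*y - 28; no integer root y with |y| ≤ 4.
  x = -1: f_y(-1, y) = -3*y**2 + 12*y - 25; no integer root y with |y| ≤ 4.
  x = 0: f_y(0, y) = -3*y**2 + 14*y - 24; no integer root y with |y| ≤ 4.
  x = 1: f_y(1, y) = -3*y**2 + 16*y - 25; no integer root y with |y| ≤ 4.
  x = 2: f_y(2, y) = -3*y**2 + 18*y - 28; no integer root y with |y| ≤ 4.
  x = 3: f_y(3, y) = -3*y**2 + 20*y - 33; vanishes at y ∈ {3}. (3, 3): f_x = 0, f = 0 — SINGULAR.
  x = 4: f_y(4, y) = -3*y**2 + 22*y - 40; vanishes at y ∈ {4}. (4, 4): f_x = 2 ≠ 0.
Only singular point on the grid: (3, 3).
Classify: substitute x = 3 + u, y = 3 + v and expand: f = u**3 - u**2*v + u*v**2 - v**3 + v**2.
No constant or linear terms (consistent with a singular point). Quadratic part: v**2. Cubic part: u**3 - u**2*v + u*v**2 - v**3.
The quadratic part v**2 is a perfect square, so there is a single (double) tangent line v = 0, i.e. y = 3. Restricting the cubic part to that line (v = 0) leaves u**3 ≠ 0, so f is not divisible by v and the branch is v² ≈ -u**3 to lowest order — this is a cusp.
Classification: cusp.


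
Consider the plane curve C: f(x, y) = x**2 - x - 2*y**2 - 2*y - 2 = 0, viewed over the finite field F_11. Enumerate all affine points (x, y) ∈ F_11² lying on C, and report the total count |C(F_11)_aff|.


Affine F_11-points: {(2, 0), (2, 10), (3, 1), (3, 9), (5, 4), (5, 6), (7, 4), (7, 6), (9, 1), (9, 9), (10, 0), (10, 10)}; count = 12.

For each of the 121 pairs (x, y) ∈ F_11², evaluate f(x, y) mod 11. Record the zeros.
  x = 0: [0↦9, 1↦5, 2↦8, 3↦7, 4↦2, 5↦4, 6↦2, 7↦7, 8↦8, 9↦5, 10↦9]  zeros at y ∈ ∅
  x = 1: [0↦9, 1↦5, 2↦8, 3↦7, 4↦2, 5↦4, 6↦2, 7↦7, 8↦8, 9↦5, 10↦9]  zeros at y ∈ ∅
  x = 2: [0↦0, 1↦7, 2↦10, 3↦9, 4↦4, 5↦6, 6↦4, 7↦9, 8↦10, 9↦7, 10↦0]  zeros at y ∈ {0, 10}
  x = 3: [0↦4, 1↦0, 2↦3, 3↦2, 4↦8, 5↦10, 6↦8, 7↦2, 8↦3, 9↦0, 10↦4]  zeros at y ∈ {1, 9}
  x = 4: [0↦10, 1↦6, 2↦9, 3↦8, 4↦3, 5↦5, 6↦3, 7↦8, 8↦9, 9↦6, 10↦10]  zeros at y ∈ ∅
  x = 5: [0↦7, 1↦3, 2↦6, 3↦5, 4↦0, 5↦2, 6↦0, 7↦5, 8↦6, 9↦3, 10↦7]  zeros at y ∈ {4, 6}
  x = 6: [0↦6, 1↦2, 2↦5, 3↦4, 4↦10, 5↦1, 6↦10, 7↦4, 8↦5, 9↦2, 10↦6]  zeros at y ∈ ∅
  x = 7: [0↦7, 1↦3, 2↦6, 3↦5, 4↦0, 5↦2, 6↦0, 7↦5, 8↦6, 9↦3, 10↦7]  zeros at y ∈ {4, 6}
  x = 8: [0↦10, 1↦6, 2↦9, 3↦8, 4↦3, 5↦5, 6↦3, 7↦8, 8↦9, 9↦6, 10↦10]  zeros at y ∈ ∅
  x = 9: [0↦4, 1↦0, 2↦3, 3↦2, 4↦8, 5↦10, 6↦8, 7↦2, 8↦3, 9↦0, 10↦4]  zeros at y ∈ {1, 9}
  x = 10: [0↦0, 1↦7, 2↦10, 3↦9, 4↦4, 5↦6, 6↦4, 7↦9, 8↦10, 9↦7, 10↦0]  zeros at y ∈ {0, 10}
Collecting zeros: affine points = {(2, 0), (2, 10), (3, 1), (3, 9), (5, 4), (5, 6), (7, 4), (7, 6), (9, 1), (9, 9), (10, 0), (10, 10)}.
Total count |C(F_11)_aff| = 12.


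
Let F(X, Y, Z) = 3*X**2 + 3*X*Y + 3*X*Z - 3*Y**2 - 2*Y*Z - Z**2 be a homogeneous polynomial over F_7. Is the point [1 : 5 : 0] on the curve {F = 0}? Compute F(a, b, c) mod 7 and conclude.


F(1,5,0) ≡ 6 (mod 7); P is NOT on the curve.

Evaluate F(1, 5, 0) term-by-term (mod 7).
  3*X**2 ↦ 3·1·1·1 = 3
  3*X*Y ↦ 3·1·5·1 = 15
  3*X*Z ↦ 3·1·1·0 = 0
  -3*Y**2 ↦ -3·1·25·1 = -75
  -2*Y*Z ↦ -2·1·5·0 = 0
  -Z**2 ↦ -1·1·1·0 = 0
Sum: F(1, 5, 0) = (3) + (15) + (0) + (-75) + (0) + (0) = -57.
Reducing mod 7: -57 ≡ 6 (mod 7).
Since F(a, b, c) ≡ 6 ≠ 0 (mod 7), P does NOT lie on the curve.


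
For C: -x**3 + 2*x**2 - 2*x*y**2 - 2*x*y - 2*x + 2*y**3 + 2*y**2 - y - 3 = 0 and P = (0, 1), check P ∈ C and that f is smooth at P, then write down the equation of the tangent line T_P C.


Tangent line at P: -6*x + 9*y - 9 = 0.

Step 1: f(0, 1) = 0, so P lies on C.
Step 2: partial derivatives
  f_x(x, y) = -3*x**2 + 4*x - 2*y**2 - 2*y - 2, f_y(x, y) = -4*x*y - 2*x + 6*y**2 + 4*y - 1.
  f_x(P) = -6, f_y(P) = 9 (gradient nonzero, so P is smooth).
Step 3: tangent line at P: -6·(x − 0) + 9·(y − 1) = 0.
Expanding: -6*x + 9*y - 9 = 0.


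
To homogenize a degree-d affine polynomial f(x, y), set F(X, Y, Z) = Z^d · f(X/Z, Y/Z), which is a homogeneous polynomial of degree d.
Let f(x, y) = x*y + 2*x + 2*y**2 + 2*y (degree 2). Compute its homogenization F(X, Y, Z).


F(X, Y, Z) = X*Y + 2*X*Z + 2*Y**2 + 2*Y*Z

deg(f) = 2.
Substitute x = X/Z, y = Y/Z into f, then multiply by Z^2.
  monomial 1·x^1·y^1 ↦ 1·X^1·Y^1·Z^0.
  monomial 2·x^1·y^0 ↦ 2·X^1·Y^0·Z^1.
  monomial 2·x^0·y^2 ↦ 2·X^0·Y^2·Z^0.
  monomial 2·x^0·y^1 ↦ 2·X^0·Y^1·Z^1.
Collecting: F(X, Y, Z) = X*Y + 2*X*Z + 2*Y**2 + 2*Y*Z.


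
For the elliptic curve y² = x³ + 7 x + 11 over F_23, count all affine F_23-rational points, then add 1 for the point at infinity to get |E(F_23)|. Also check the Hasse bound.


Affine points = {(3, 6), (3, 17), (6, 4), (6, 19), (7, 9), (7, 14), (8, 2), (8, 21), (10, 0), (11, 4), (11, 19), (12, 11), (12, 12), (14, 1), (14, 22), (15, 8), (15, 15), (17, 11), (17, 12), (18, 9), (18, 14), (20, 3), (20, 20), (21, 9), (21, 14), (22, 7), (22, 16)}; affine count = 27; |E(F_23)| = 28.

Discriminant check: Δ ∝ 4a³ + 27b² = 4·7³ + 27·11² = 4·343 + 27·121 ≡ 16 (mod 23). Nonzero ⇒ E is nonsingular.
For each x ∈ F_23, compute rhs = x³ + 7·x + 11 mod 23, then count y ∈ F_23 with y² ≡ rhs.
  x = 0: rhs = 11, matching y values: none (0 points).
  x = 1: rhs = 19, matching y values: none (0 points).
  x = 2: rhs = 10, matching y values: none (0 points).
  x = 3: rhs = 13, matching y values: 6, 17 (2 points).
  x = 4: rhs = 11, matching y values: none (0 points).
  x = 5: rhs = 10, matching y values: none (0 points).
  x = 6: rhs = 16, matching y values: 4, 19 (2 points).
  x = 7: rhs = 12, matching y values: 9, 14 (2 points).
  x = 8: rhs = 4, matching y values: 2, 21 (2 points).
  x = 9: rhs = 21, matching y values: none (0 points).
  x = 10: rhs = 0, matching y values: 0 (1 points).
  x = 11: rhs = 16, matching y values: 4, 19 (2 points).
  x = 12: rhs = 6, matching y values: 11, 12 (2 points).
  x = 13: rhs = 22, matching y values: none (0 points).
  x = 14: rhs = 1, matching y values: 1, 22 (2 points).
  x = 15: rhs = 18, matching y values: 8, 15 (2 points).
  x = 16: rhs = 10, matching y values: none (0 points).
  x = 17: rhs = 6, matching y values: 11, 12 (2 points).
  x = 18: rhs = 12, matching y values: 9, 14 (2 points).
  x = 19: rhs = 11, matching y values: none (0 points).
  x = 20: rhs = 9, matching y values: 3, 20 (2 points).
  x = 21: rhs = 12, matching y values: 9, 14 (2 points).
  x = 22: rhs = 3, matching y values: 7, 16 (2 points).
Total affine count: 27.
Full point count |E(F_23)| = 27 + 1 = 28.
Hasse bound: |28 − (23+1)| = |4| = 4 ≤ 2√23 ≈ 9.5917 ✓.


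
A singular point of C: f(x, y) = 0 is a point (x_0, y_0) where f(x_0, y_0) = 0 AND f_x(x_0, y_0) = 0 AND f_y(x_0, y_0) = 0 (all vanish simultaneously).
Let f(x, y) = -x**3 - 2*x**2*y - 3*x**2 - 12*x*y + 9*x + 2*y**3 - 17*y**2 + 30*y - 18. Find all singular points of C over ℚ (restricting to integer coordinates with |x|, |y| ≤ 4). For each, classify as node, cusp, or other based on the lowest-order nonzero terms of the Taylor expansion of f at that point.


Singular points: {(-3, 3)}; classification: cusp.

Compute partial derivatives:
  f_x = -3*x**2 - 4*x*y - 6*x - 12*y + 9.
  f_y = -2*x**2 - 12*x + 6*y**2 - 34*y + 30.
Scan x_0 ∈ {−4, ..., 4}. For each x_0, f_y(x_0, y) is a polynomial in y; find its integer roots y ∈ {−4, ..., 4}, then test f_x and f at those candidates.
  x = -4: f_y(-4, y) = 6*y**2 - 34*y + 46; no integer root y with |y| ≤ 4.
  x = -3: f_y(-3, y) = 6*y**2 - 34*y + 48; vanishes at y ∈ {3}. (-3, 3): f_x = 0, f = 0 — SINGULAR.
  x = -2: f_y(-2, y) = 6*y**2 - 34*y + 46; no integer root y with |y| ≤ 4.
  x = -1: f_y(-1, y) = 6*y**2 - 34*y + 40; vanishes at y ∈ {4}. (-1, 4): f_x = -20 ≠ 0.
  x = 0: f_y(0, y) = 6*y**2 - 34*y + 30; no integer root y with |y| ≤ 4.
  x = 1: f_y(1, y) = 6*y**2 - 34*y + 16; no integer root y with |y| ≤ 4.
  x = 2: f_y(2, y) = 6*y**2 - 34*y - 2; no integer root y with |y| ≤ 4.
  x = 3: f_y(3, y) = 6*y**2 - 34*y - 24; no integer root y with |y| ≤ 4.
  x = 4: f_y(4, y) = 6*y**2 - 34*y - 50; no integer root y with |y| ≤ 4.
Only singular point on the grid: (-3, 3).
Classify: substitute x = -3 + u, y = 3 + v and expand: f = -u**3 - 2*u**2*v + 2*v**3 + v**2.
No constant or linear terms (consistent with a singular point). Quadratic part: v**2. Cubic part: -u**3 - 2*u**2*v + 2*v**3.
The quadratic part v**2 is a perfect square, so there is a single (double) tangent line v = 0, i.e. y = 3. Restricting the cubic part to that line (v = 0) leaves -u**3 ≠ 0, so f is not divisible by v and the branch is v² ≈ u**3 to lowest order — this is a cusp.
Classification: cusp.


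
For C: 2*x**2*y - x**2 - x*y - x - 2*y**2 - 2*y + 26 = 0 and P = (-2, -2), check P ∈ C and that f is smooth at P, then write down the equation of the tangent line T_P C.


Tangent line at P: 21*x + 16*y + 74 = 0.

Step 1: f(-2, -2) = 0, so P lies on C.
Step 2: partial derivatives
  f_x(x, y) = 4*x*y - 2*x - y - 1, f_y(x, y) = 2*x**2 - x - 4*y - 2.
  f_x(P) = 21, f_y(P) = 16 (gradient nonzero, so P is smooth).
Step 3: tangent line at P: 21·(x − -2) + 16·(y − -2) = 0.
Expanding: 21*x + 16*y + 74 = 0.


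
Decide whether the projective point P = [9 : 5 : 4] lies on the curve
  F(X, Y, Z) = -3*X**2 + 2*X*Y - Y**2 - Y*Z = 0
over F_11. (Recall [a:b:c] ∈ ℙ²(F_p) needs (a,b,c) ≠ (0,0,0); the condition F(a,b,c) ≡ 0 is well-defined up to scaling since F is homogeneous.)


F(9,5,4) ≡ 0 (mod 11); P is on the curve.

Evaluate F(9, 5, 4) term-by-term (mod 11).
  -3*X**2 ↦ -3·81·1·1 = -243
  2*X*Y ↦ 2·9·5·1 = 90
  -Y**2 ↦ -1·1·25·1 = -25
  -Y*Z ↦ -1·1·5·4 = -20
Sum: F(9, 5, 4) = (-243) + (90) + (-25) + (-20) = -198.
Reducing mod 11: -198 ≡ 0 (mod 11).
Since F(a, b, c) ≡ 0 (mod 11), P lies on the curve.


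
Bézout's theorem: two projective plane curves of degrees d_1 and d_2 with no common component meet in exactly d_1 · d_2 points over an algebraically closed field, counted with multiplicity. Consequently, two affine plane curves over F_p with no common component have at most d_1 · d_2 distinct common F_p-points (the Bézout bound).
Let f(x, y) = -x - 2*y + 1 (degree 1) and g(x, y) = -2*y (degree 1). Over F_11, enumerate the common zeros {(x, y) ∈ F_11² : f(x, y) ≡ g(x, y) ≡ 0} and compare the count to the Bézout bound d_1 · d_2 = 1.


Common zeros: {(1, 0)}; count = 1; Bézout bound = 1.

deg(f) = 1, deg(g) = 1, so Bézout bound = 1.
Scan x ∈ F_11. For each x, list the y ∈ F_11 with f(x, y) ≡ 0 and those with g(x, y) ≡ 0 (mod 11); the common zeros in that column are the intersection.
  x = 0: f ≡ 0 at y ∈ {6}; g ≡ 0 at y ∈ {0}; common: ∅.
  x = 1: f ≡ 0 at y ∈ {0}; g ≡ 0 at y ∈ {0}; common: {0}.
  x = 2: f ≡ 0 at y ∈ {5}; g ≡ 0 at y ∈ {0}; common: ∅.
  x = 3: f ≡ 0 at y ∈ {10}; g ≡ 0 at y ∈ {0}; common: ∅.
  x = 4: f ≡ 0 at y ∈ {4}; g ≡ 0 at y ∈ {0}; common: ∅.
  x = 5: f ≡ 0 at y ∈ {9}; g ≡ 0 at y ∈ {0}; common: ∅.
  x = 6: f ≡ 0 at y ∈ {3}; g ≡ 0 at y ∈ {0}; common: ∅.
  x = 7: f ≡ 0 at y ∈ {8}; g ≡ 0 at y ∈ {0}; common: ∅.
  x = 8: f ≡ 0 at y ∈ {2}; g ≡ 0 at y ∈ {0}; common: ∅.
  x = 9: f ≡ 0 at y ∈ {7}; g ≡ 0 at y ∈ {0}; common: ∅.
  x = 10: f ≡ 0 at y ∈ {1}; g ≡ 0 at y ∈ {0}; common: ∅.
Collecting: common zeros = {(1, 0)}, so the count is 1.
Comparison with the Bézout bound: 1 ≤ 1 = deg(f)·deg(g), as expected for curves with no common component (the bound is attained).


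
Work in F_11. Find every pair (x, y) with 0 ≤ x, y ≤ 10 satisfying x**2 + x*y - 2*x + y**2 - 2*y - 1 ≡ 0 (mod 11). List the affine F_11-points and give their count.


Affine F_11-points: {(1, 2), (1, 10), (2, 1), (2, 10), (3, 4), (3, 6), (4, 3), (4, 6), (6, 3), (6, 4), (10, 1), (10, 2)}; count = 12.

For each of the 121 pairs (x, y) ∈ F_11², evaluate f(x, y) mod 11. Record the zeros.
  x = 0: [0↦10, 1↦9, 2↦10, 3↦2, 4↦7, 5↦3, 6↦1, 7↦1, 8↦3, 9↦7, 10↦2]  zeros at y ∈ ∅
  x = 1: [0↦9, 1↦9, 2↦0, 3↦4, 4↦10, 5↦7, 6↦6, 7↦7, 8↦10, 9↦4, 10↦0]  zeros at y ∈ {2, 10}
  x = 2: [0↦10, 1↦0, 2↦3, 3↦8, 4↦4, 5↦2, 6↦2, 7↦4, 8↦8, 9↦3, 10↦0]  zeros at y ∈ {1, 10}
  x = 3: [0↦2, 1↦4, 2↦8, 3↦3, 4↦0, 5↦10, 6↦0, 7↦3, 8↦8, 9↦4, 10↦2]  zeros at y ∈ {4, 6}
  x = 4: [0↦7, 1↦10, 2↦4, 3↦0, 4↦9, 5↦9, 6↦0, 7↦4, 8↦10, 9↦7, 10↦6]  zeros at y ∈ {3, 6}
  x = 5: [0↦3, 1↦7, 2↦2, 3↦10, 4↦9, 5↦10, 6↦2, 7↦7, 8↦3, 9↦1, 10↦1]  zeros at y ∈ ∅
  x = 6: [0↦1, 1↦6, 2↦2, 3↦0, 4↦0, 5↦2, 6↦6, 7↦1, 8↦9, 9↦8, 10↦9]  zeros at y ∈ {3, 4}
  x = 7: [0↦1, 1↦7, 2↦4, 3↦3, 4↦4, 5↦7, 6↦1, 7↦8, 8↦6, 9↦6, 10↦8]  zeros at y ∈ ∅
  x = 8: [0↦3, 1↦10, 2↦8, 3↦8, 4↦10, 5↦3, 6↦9, 7↦6, 8↦5, 9↦6, 10↦9]  zeros at y ∈ ∅
  x = 9: [0↦7, 1↦4, 2↦3, 3↦4, 4↦7, 5↦1, 6↦8, 7↦6, 8↦6, 9↦8, 10↦1]  zeros at y ∈ ∅
  x = 10: [0↦2, 1↦0, 2↦0, 3↦2, 4↦6, 5↦1, 6↦9, 7↦8, 8↦9, 9↦1, 10↦6]  zeros at y ∈ {1, 2}
Collecting zeros: affine points = {(1, 2), (1, 10), (2, 1), (2, 10), (3, 4), (3, 6), (4, 3), (4, 6), (6, 3), (6, 4), (10, 1), (10, 2)}.
Total count |C(F_11)_aff| = 12.


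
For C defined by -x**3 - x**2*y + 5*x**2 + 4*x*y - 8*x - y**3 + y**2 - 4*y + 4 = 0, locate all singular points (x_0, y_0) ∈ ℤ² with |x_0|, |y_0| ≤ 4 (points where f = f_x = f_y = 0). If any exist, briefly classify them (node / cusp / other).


Singular points: {(2, 0)}; classification: node.

Compute partial derivatives:
  f_x = -3*x**2 - 2*x*y + 10*x + 4*y - 8.
  f_y = -x**2 + 4*x - 3*y**2 + 2*y - 4.
Scan x_0 ∈ {−4, ..., 4}. For each x_0, f_y(x_0, y) is a polynomial in y; find its integer roots y ∈ {−4, ..., 4}, then test f_x and f at those candidates.
  x = -4: f_y(-4, y) = -3*y**2 + 2*y - 36; no integer root y with |y| ≤ 4.
  x = -3: f_y(-3, y) = -3*y**2 + 2*y - 25; no integer root y with |y| ≤ 4.
  x = -2: f_y(-2, y) = -3*y**2 + 2*y - 16; no integer root y with |y| ≤ 4.
  x = -1: f_y(-1, y) = -3*y**2 + 2*y - 9; no integer root y with |y| ≤ 4.
  x = 0: f_y(0, y) = -3*y**2 + 2*y - 4; no integer root y with |y| ≤ 4.
  x = 1: f_y(1, y) = -3*y**2 + 2*y - 1; no integer root y with |y| ≤ 4.
  x = 2: f_y(2, y) = -3*y**2 + 2*y; vanishes at y ∈ {0}. (2, 0): f_x = 0, f = 0 — SINGULAR.
  x = 3: f_y(3, y) = -3*y**2 + 2*y - 1; no integer root y with |y| ≤ 4.
  x = 4: f_y(4, y) = -3*y**2 + 2*y - 4; no integer root y with |y| ≤ 4.
Only singular point on the grid: (2, 0).
Classify: substitute x = 2 + u, y = 0 + v and expand: f = -u**3 - u**2*v - u**2 - v**3 + v**2.
No constant or linear terms (consistent with a singular point). Quadratic part: -u**2 + v**2. Cubic part: -u**3 - u**2*v - v**3.
The quadratic part v**2 - u**2 = (v − u)(v + u) splits into two distinct linear factors, so there are two distinct tangent lines y − 0 = ±(x − 2) — this is a node (ordinary double point).
Classification: node.


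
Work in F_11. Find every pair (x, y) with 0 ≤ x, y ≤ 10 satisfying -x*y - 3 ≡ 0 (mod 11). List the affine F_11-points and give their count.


Affine F_11-points: {(1, 8), (2, 4), (3, 10), (4, 2), (5, 6), (6, 5), (7, 9), (8, 1), (9, 7), (10, 3)}; count = 10.

For each of the 121 pairs (x, y) ∈ F_11², evaluate f(x, y) mod 11. Record the zeros.
  x = 0: [0↦8, 1↦8, 2↦8, 3↦8, 4↦8, 5↦8, 6↦8, 7↦8, 8↦8, 9↦8, 10↦8]  zeros at y ∈ ∅
  x = 1: [0↦8, 1↦7, 2↦6, 3↦5, 4↦4, 5↦3, 6↦2, 7↦1, 8↦0, 9↦10, 10↦9]  zeros at y ∈ {8}
  x = 2: [0↦8, 1↦6, 2↦4, 3↦2, 4↦0, 5↦9, 6↦7, 7↦5, 8↦3, 9↦1, 10↦10]  zeros at y ∈ {4}
  x = 3: [0↦8, 1↦5, 2↦2, 3↦10, 4↦7, 5↦4, 6↦1, 7↦9, 8↦6, 9↦3, 10↦0]  zeros at y ∈ {10}
  x = 4: [0↦8, 1↦4, 2↦0, 3↦7, 4↦3, 5↦10, 6↦6, 7↦2, 8↦9, 9↦5, 10↦1]  zeros at y ∈ {2}
  x = 5: [0↦8, 1↦3, 2↦9, 3↦4, 4↦10, 5↦5, 6↦0, 7↦6, 8↦1, 9↦7, 10↦2]  zeros at y ∈ {6}
  x = 6: [0↦8, 1↦2, 2↦7, 3↦1, 4↦6, 5↦0, 6↦5, 7↦10, 8↦4, 9↦9, 10↦3]  zeros at y ∈ {5}
  x = 7: [0↦8, 1↦1, 2↦5, 3↦9, 4↦2, 5↦6, 6↦10, 7↦3, 8↦7, 9↦0, 10↦4]  zeros at y ∈ {9}
  x = 8: [0↦8, 1↦0, 2↦3, 3↦6, 4↦9, 5↦1, 6↦4, 7↦7, 8↦10, 9↦2, 10↦5]  zeros at y ∈ {1}
  x = 9: [0↦8, 1↦10, 2↦1, 3↦3, 4↦5, 5↦7, 6↦9, 7↦0, 8↦2, 9↦4, 10↦6]  zeros at y ∈ {7}
  x = 10: [0↦8, 1↦9, 2↦10, 3↦0, 4↦1, 5↦2, 6↦3, 7↦4, 8↦5, 9↦6, 10↦7]  zeros at y ∈ {3}
Collecting zeros: affine points = {(1, 8), (2, 4), (3, 10), (4, 2), (5, 6), (6, 5), (7, 9), (8, 1), (9, 7), (10, 3)}.
Total count |C(F_11)_aff| = 10.


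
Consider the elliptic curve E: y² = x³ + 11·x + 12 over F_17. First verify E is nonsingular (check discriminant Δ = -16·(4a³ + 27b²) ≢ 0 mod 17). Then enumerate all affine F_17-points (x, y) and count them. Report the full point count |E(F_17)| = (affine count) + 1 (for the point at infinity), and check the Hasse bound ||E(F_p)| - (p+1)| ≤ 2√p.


Affine points = {(2, 5), (2, 12), (3, 2), (3, 15), (4, 1), (4, 16), (8, 0), (10, 0), (11, 6), (11, 11), (12, 6), (12, 11), (15, 4), (15, 13), (16, 0)}; affine count = 15; |E(F_17)| = 16.

Discriminant check: Δ ∝ 4a³ + 27b² = 4·11³ + 27·12² = 4·1331 + 27·144 ≡ 15 (mod 17). Nonzero ⇒ E is nonsingular.
For each x ∈ F_17, compute rhs = x³ + 11·x + 12 mod 17, then count y ∈ F_17 with y² ≡ rhs.
  x = 0: rhs = 12, matching y values: none (0 points).
  x = 1: rhs = 7, matching y values: none (0 points).
  x = 2: rhs = 8, matching y values: 5, 12 (2 points).
  x = 3: rhs = 4, matching y values: 2, 15 (2 points).
  x = 4: rhs = 1, matching y values: 1, 16 (2 points).
  x = 5: rhs = 5, matching y values: none (0 points).
  x = 6: rhs = 5, matching y values: none (0 points).
  x = 7: rhs = 7, matching y values: none (0 points).
  x = 8: rhs = 0, matching y values: 0 (1 points).
  x = 9: rhs = 7, matching y values: none (0 points).
  x = 10: rhs = 0, matching y values: 0 (1 points).
  x = 11: rhs = 2, matching y values: 6, 11 (2 points).
  x = 12: rhs = 2, matching y values: 6, 11 (2 points).
  x = 13: rhs = 6, matching y values: none (0 points).
  x = 14: rhs = 3, matching y values: none (0 points).
  x = 15: rhs = 16, matching y values: 4, 13 (2 points).
  x = 16: rhs = 0, matching y values: 0 (1 points).
Total affine count: 15.
Full point count |E(F_17)| = 15 + 1 = 16.
Hasse bound: |16 − (17+1)| = |-2| = 2 ≤ 2√17 ≈ 8.2462 ✓.


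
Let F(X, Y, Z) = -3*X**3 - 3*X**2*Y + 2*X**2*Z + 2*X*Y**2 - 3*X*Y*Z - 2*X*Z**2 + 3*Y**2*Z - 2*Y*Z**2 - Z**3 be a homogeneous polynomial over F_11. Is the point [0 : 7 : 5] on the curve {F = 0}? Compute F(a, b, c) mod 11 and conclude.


F(0,7,5) ≡ 7 (mod 11); P is NOT on the curve.

Evaluate F(0, 7, 5) term-by-term (mod 11).
  -3*X**3 ↦ -3·0·1·1 = 0
  -3*X**2*Y ↦ -3·0·7·1 = 0
  2*X**2*Z ↦ 2·0·1·5 = 0
  2*X*Y**2 ↦ 2·0·49·1 = 0
  -3*X*Y*Z ↦ -3·0·7·5 = 0
  -2*X*Z**2 ↦ -2·0·1·25 = 0
  3*Y**2*Z ↦ 3·1·49·5 = 735
  -2*Y*Z**2 ↦ -2·1·7·25 = -350
  -Z**3 ↦ -1·1·1·125 = -125
Sum: F(0, 7, 5) = (0) + (0) + (0) + (0) + (0) + (0) + (735) + (-350) + (-125) = 260.
Reducing mod 11: 260 ≡ 7 (mod 11).
Since F(a, b, c) ≡ 7 ≠ 0 (mod 11), P does NOT lie on the curve.


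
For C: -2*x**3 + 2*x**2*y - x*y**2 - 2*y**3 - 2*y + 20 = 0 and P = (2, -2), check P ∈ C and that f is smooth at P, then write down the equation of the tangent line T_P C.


Tangent line at P: -44*x - 10*y + 68 = 0.

Step 1: f(2, -2) = 0, so P lies on C.
Step 2: partial derivatives
  f_x(x, y) = -6*x**2 + 4*x*y - y**2, f_y(x, y) = 2*x**2 - 2*x*y - 6*y**2 - 2.
  f_x(P) = -44, f_y(P) = -10 (gradient nonzero, so P is smooth).
Step 3: tangent line at P: -44·(x − 2) + -10·(y − -2) = 0.
Expanding: -44*x - 10*y + 68 = 0.


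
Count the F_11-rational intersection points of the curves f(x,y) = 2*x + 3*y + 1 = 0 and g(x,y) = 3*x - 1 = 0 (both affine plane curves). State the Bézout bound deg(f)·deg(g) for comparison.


Common zeros: {(4, 8)}; count = 1; Bézout bound = 1.

deg(f) = 1, deg(g) = 1, so Bézout bound = 1.
Scan x ∈ F_11. For each x, list the y ∈ F_11 with f(x, y) ≡ 0 and those with g(x, y) ≡ 0 (mod 11); the common zeros in that column are the intersection.
  x = 0: f ≡ 0 at y ∈ {7}; g ≡ 0 at y ∈ ∅; common: ∅.
  x = 1: f ≡ 0 at y ∈ {10}; g ≡ 0 at y ∈ ∅; common: ∅.
  x = 2: f ≡ 0 at y ∈ {2}; g ≡ 0 at y ∈ ∅; common: ∅.
  x = 3: f ≡ 0 at y ∈ {5}; g ≡ 0 at y ∈ ∅; common: ∅.
  x = 4: f ≡ 0 at y ∈ {8}; g ≡ 0 at y ∈ {0, 1, 2, 3, 4, 5, 6, 7, 8, 9, 10}; common: {8}.
  x = 5: f ≡ 0 at y ∈ {0}; g ≡ 0 at y ∈ ∅; common: ∅.
  x = 6: f ≡ 0 at y ∈ {3}; g ≡ 0 at y ∈ ∅; common: ∅.
  x = 7: f ≡ 0 at y ∈ {6}; g ≡ 0 at y ∈ ∅; common: ∅.
  x = 8: f ≡ 0 at y ∈ {9}; g ≡ 0 at y ∈ ∅; common: ∅.
  x = 9: f ≡ 0 at y ∈ {1}; g ≡ 0 at y ∈ ∅; common: ∅.
  x = 10: f ≡ 0 at y ∈ {4}; g ≡ 0 at y ∈ ∅; common: ∅.
Collecting: common zeros = {(4, 8)}, so the count is 1.
Comparison with the Bézout bound: 1 ≤ 1 = deg(f)·deg(g), as expected for curves with no common component (the bound is attained).


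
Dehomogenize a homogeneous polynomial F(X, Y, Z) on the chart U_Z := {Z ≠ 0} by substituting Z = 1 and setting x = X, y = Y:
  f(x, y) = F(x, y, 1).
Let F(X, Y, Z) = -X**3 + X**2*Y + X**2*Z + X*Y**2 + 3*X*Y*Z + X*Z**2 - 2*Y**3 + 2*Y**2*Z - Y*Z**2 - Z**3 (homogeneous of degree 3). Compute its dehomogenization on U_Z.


f(x, y) = -x**3 + x**2*y + x**2 + x*y**2 + 3*x*y + x - 2*y**3 + 2*y**2 - y - 1

On U_Z we set Z = 1. Each monomial c·X^i·Y^j·Z^k in F becomes c·x^i·y^j·1^k = c·x^i·y^j.
Substituting Z = 1: F(X, Y, 1) = -x**3 + x**2*y + x**2 + x*y**2 + 3*x*y + x - 2*y**3 + 2*y**2 - y - 1.
Note: deg(f) ≤ deg(F) = 3; strict inequality happens when F is divisible by Z (lost terms).


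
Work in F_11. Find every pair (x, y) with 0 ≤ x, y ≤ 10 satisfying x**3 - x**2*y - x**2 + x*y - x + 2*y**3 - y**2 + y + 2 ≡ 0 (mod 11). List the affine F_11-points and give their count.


Affine F_11-points: {(1, 5), (6, 0), (9, 3), (9, 7), (10, 2)}; count = 5.

For each of the 121 pairs (x, y) ∈ F_11², evaluate f(x, y) mod 11. Record the zeros.
  x = 0: [0↦2, 1↦4, 2↦5, 3↦6, 4↦8, 5↦1, 6↦8, 7↦8, 8↦2, 9↦2, 10↦9]  zeros at y ∈ ∅
  x = 1: [0↦1, 1↦3, 2↦4, 3↦5, 4↦7, 5↦0, 6↦7, 7↦7, 8↦1, 9↦1, 10↦8]  zeros at y ∈ {5}
  x = 2: [0↦4, 1↦4, 2↦3, 3↦2, 4↦2, 5↦4, 6↦9, 7↦7, 8↦10, 9↦8, 10↦2]  zeros at y ∈ ∅
  x = 3: [0↦6, 1↦2, 2↦8, 3↦3, 4↦10, 5↦8, 6↦9, 7↦3, 8↦2, 9↦7, 10↦8]  zeros at y ∈ ∅
  x = 4: [0↦2, 1↦3, 2↦3, 3↦3, 4↦4, 5↦7, 6↦2, 7↦1, 8↦5, 9↦4, 10↦10]  zeros at y ∈ ∅
  x = 5: [0↦9, 1↦2, 2↦5, 3↦8, 4↦1, 5↦7, 6↦5, 7↦7, 8↦3, 9↦5, 10↦3]  zeros at y ∈ ∅
  x = 6: [0↦0, 1↦5, 2↦9, 3↦2, 4↦7, 5↦3, 6↦2, 7↦5, 8↦2, 9↦5, 10↦4]  zeros at y ∈ {0}
  x = 7: [0↦3, 1↦7, 2↦10, 3↦2, 4↦6, 5↦1, 6↦10, 7↦1, 8↦8, 9↦10, 10↦8]  zeros at y ∈ ∅
  x = 8: [0↦2, 1↦3, 2↦3, 3↦3, 4↦4, 5↦7, 6↦2, 7↦1, 8↦5, 9↦4, 10↦10]  zeros at y ∈ ∅
  x = 9: [0↦3, 1↦10, 2↦5, 3↦0, 4↦7, 5↦5, 6↦6, 7↦0, 8↦10, 9↦4, 10↦5]  zeros at y ∈ {3, 7}
  x = 10: [0↦1, 1↦1, 2↦0, 3↦10, 4↦10, 5↦1, 6↦6, 7↦4, 8↦7, 9↦5, 10↦10]  zeros at y ∈ {2}
Collecting zeros: affine points = {(1, 5), (6, 0), (9, 3), (9, 7), (10, 2)}.
Total count |C(F_11)_aff| = 5.


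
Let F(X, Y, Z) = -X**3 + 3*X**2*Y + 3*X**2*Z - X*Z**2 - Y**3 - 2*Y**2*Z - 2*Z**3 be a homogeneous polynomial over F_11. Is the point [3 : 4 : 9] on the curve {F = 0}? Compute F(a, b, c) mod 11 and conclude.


F(3,4,9) ≡ 9 (mod 11); P is NOT on the curve.

Evaluate F(3, 4, 9) term-by-term (mod 11).
  -X**3 ↦ -1·27·1·1 = -27
  3*X**2*Y ↦ 3·9·4·1 = 108
  3*X**2*Z ↦ 3·9·1·9 = 243
  -X*Z**2 ↦ -1·3·1·81 = -243
  -Y**3 ↦ -1·1·64·1 = -64
  -2*Y**2*Z ↦ -2·1·16·9 = -288
  -2*Z**3 ↦ -2·1·1·729 = -1458
Sum: F(3, 4, 9) = (-27) + (108) + (243) + (-243) + (-64) + (-288) + (-1458) = -1729.
Reducing mod 11: -1729 ≡ 9 (mod 11).
Since F(a, b, c) ≡ 9 ≠ 0 (mod 11), P does NOT lie on the curve.


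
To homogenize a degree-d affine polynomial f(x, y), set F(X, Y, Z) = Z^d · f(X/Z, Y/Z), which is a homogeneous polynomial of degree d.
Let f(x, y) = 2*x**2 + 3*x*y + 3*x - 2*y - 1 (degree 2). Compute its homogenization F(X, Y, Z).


F(X, Y, Z) = 2*X**2 + 3*X*Y + 3*X*Z - 2*Y*Z - Z**2

deg(f) = 2.
Substitute x = X/Z, y = Y/Z into f, then multiply by Z^2.
  monomial 2·x^2·y^0 ↦ 2·X^2·Y^0·Z^0.
  monomial 3·x^1·y^1 ↦ 3·X^1·Y^1·Z^0.
  monomial 3·x^1·y^0 ↦ 3·X^1·Y^0·Z^1.
  monomial -2·x^0·y^1 ↦ -2·X^0·Y^1·Z^1.
  monomial -1·x^0·y^0 ↦ -1·X^0·Y^0·Z^2.
Collecting: F(X, Y, Z) = 2*X**2 + 3*X*Y + 3*X*Z - 2*Y*Z - Z**2.


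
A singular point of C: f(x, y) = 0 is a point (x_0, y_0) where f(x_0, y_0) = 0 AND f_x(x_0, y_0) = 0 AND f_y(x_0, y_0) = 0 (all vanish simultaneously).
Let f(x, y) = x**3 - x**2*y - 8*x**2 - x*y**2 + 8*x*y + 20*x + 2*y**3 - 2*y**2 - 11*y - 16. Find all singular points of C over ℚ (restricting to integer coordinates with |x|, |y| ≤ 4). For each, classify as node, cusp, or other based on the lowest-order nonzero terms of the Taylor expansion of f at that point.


Singular points: {(3, 1)}; classification: cusp.

Compute partial derivatives:
  f_x = 3*x**2 - 2*x*y - 16*x - y**2 + 8*y + 20.
  f_y = -x**2 - 2*x*y + 8*x + 6*y**2 - 4*y - 11.
Scan x_0 ∈ {−4, ..., 4}. For each x_0, f_y(x_0, y) is a polynomial in y; find its integer roots y ∈ {−4, ..., 4}, then test f_x and f at those candidates.
  x = -4: f_y(-4, y) = 6*y**2 + 4*y - 59; no integer root y with |y| ≤ 4.
  x = -3: f_y(-3, y) = 6*y**2 + 2*y - 44; no integer root y with |y| ≤ 4.
  x = -2: f_y(-2, y) = 6*y**2 - 31; no integer root y with |y| ≤ 4.
  x = -1: f_y(-1, y) = 6*y**2 - 2*y - 20; vanishes at y ∈ {2}. (-1, 2): f_x = 55 ≠ 0.
  x = 0: f_y(0, y) = 6*y**2 - 4*y - 11; no integer root y with |y| ≤ 4.
  x = 1: f_y(1, y) = 6*y**2 - 6*y - 4; no integer root y with |y| ≤ 4.
  x = 2: f_y(2, y) = 6*y**2 - 8*y + 1; no integer root y with |y| ≤ 4.
  x = 3: f_y(3, y) = 6*y**2 - 10*y + 4; vanishes at y ∈ {1}. (3, 1): f_x = 0, f = 0 — SINGULAR.
  x = 4: f_y(4, y) = 6*y**2 - 12*y + 5; no integer root y with |y| ≤ 4.
Only singular point on the grid: (3, 1).
Classify: substitute x = 3 + u, y = 1 + v and expand: f = u**3 - u**2*v - u*v**2 + 2*v**3 + v**2.
No constant or linear terms (consistent with a singular point). Quadratic part: v**2. Cubic part: u**3 - u**2*v - u*v**2 + 2*v**3.
The quadratic part v**2 is a perfect square, so there is a single (double) tangent line v = 0, i.e. y = 1. Restricting the cubic part to that line (v = 0) leaves u**3 ≠ 0, so f is not divisible by v and the branch is v² ≈ -u**3 to lowest order — this is a cusp.
Classification: cusp.


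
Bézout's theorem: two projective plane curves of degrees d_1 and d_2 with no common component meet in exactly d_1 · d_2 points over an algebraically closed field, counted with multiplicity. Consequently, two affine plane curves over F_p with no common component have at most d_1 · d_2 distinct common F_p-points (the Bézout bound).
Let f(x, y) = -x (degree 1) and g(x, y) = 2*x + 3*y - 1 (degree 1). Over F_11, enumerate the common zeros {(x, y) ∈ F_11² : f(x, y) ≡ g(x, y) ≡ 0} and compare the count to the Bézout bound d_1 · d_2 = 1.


Common zeros: {(0, 4)}; count = 1; Bézout bound = 1.

deg(f) = 1, deg(g) = 1, so Bézout bound = 1.
Scan x ∈ F_11. For each x, list the y ∈ F_11 with f(x, y) ≡ 0 and those with g(x, y) ≡ 0 (mod 11); the common zeros in that column are the intersection.
  x = 0: f ≡ 0 at y ∈ {0, 1, 2, 3, 4, 5, 6, 7, 8, 9, 10}; g ≡ 0 at y ∈ {4}; common: {4}.
  x = 1: f ≡ 0 at y ∈ ∅; g ≡ 0 at y ∈ {7}; common: ∅.
  x = 2: f ≡ 0 at y ∈ ∅; g ≡ 0 at y ∈ {10}; common: ∅.
  x = 3: f ≡ 0 at y ∈ ∅; g ≡ 0 at y ∈ {2}; common: ∅.
  x = 4: f ≡ 0 at y ∈ ∅; g ≡ 0 at y ∈ {5}; common: ∅.
  x = 5: f ≡ 0 at y ∈ ∅; g ≡ 0 at y ∈ {8}; common: ∅.
  x = 6: f ≡ 0 at y ∈ ∅; g ≡ 0 at y ∈ {0}; common: ∅.
  x = 7: f ≡ 0 at y ∈ ∅; g ≡ 0 at y ∈ {3}; common: ∅.
  x = 8: f ≡ 0 at y ∈ ∅; g ≡ 0 at y ∈ {6}; common: ∅.
  x = 9: f ≡ 0 at y ∈ ∅; g ≡ 0 at y ∈ {9}; common: ∅.
  x = 10: f ≡ 0 at y ∈ ∅; g ≡ 0 at y ∈ {1}; common: ∅.
Collecting: common zeros = {(0, 4)}, so the count is 1.
Comparison with the Bézout bound: 1 ≤ 1 = deg(f)·deg(g), as expected for curves with no common component (the bound is attained).


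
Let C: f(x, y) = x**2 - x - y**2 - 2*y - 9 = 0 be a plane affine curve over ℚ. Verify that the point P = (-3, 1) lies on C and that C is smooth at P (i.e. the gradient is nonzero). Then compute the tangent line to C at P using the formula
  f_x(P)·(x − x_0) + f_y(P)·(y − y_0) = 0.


Tangent line at P: -7*x - 4*y - 17 = 0.

Step 1: f(-3, 1) = 0, so P lies on C.
Step 2: partial derivatives
  f_x(x, y) = 2*x - 1, f_y(x, y) = -2*y - 2.
  f_x(P) = -7, f_y(P) = -4 (gradient nonzero, so P is smooth).
Step 3: tangent line at P: -7·(x − -3) + -4·(y − 1) = 0.
Expanding: -7*x - 4*y - 17 = 0.


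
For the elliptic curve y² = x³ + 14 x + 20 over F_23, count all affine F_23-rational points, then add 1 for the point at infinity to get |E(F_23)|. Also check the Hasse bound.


Affine points = {(1, 9), (1, 14), (4, 5), (4, 18), (5, 10), (5, 13), (7, 1), (7, 22), (8, 0), (9, 1), (9, 22), (14, 4), (14, 19), (16, 4), (16, 19), (18, 3), (18, 20)}; affine count = 17; |E(F_23)| = 18.

Discriminant check: Δ ∝ 4a³ + 27b² = 4·14³ + 27·20² = 4·2744 + 27·400 ≡ 18 (mod 23). Nonzero ⇒ E is nonsingular.
For each x ∈ F_23, compute rhs = x³ + 14·x + 20 mod 23, then count y ∈ F_23 with y² ≡ rhs.
  x = 0: rhs = 20, matching y values: none (0 points).
  x = 1: rhs = 12, matching y values: 9, 14 (2 points).
  x = 2: rhs = 10, matching y values: none (0 points).
  x = 3: rhs = 20, matching y values: none (0 points).
  x = 4: rhs = 2, matching y values: 5, 18 (2 points).
  x = 5: rhs = 8, matching y values: 10, 13 (2 points).
  x = 6: rhs = 21, matching y values: none (0 points).
  x = 7: rhs = 1, matching y values: 1, 22 (2 points).
  x = 8: rhs = 0, matching y values: 0 (1 points).
  x = 9: rhs = 1, matching y values: 1, 22 (2 points).
  x = 10: rhs = 10, matching y values: none (0 points).
  x = 11: rhs = 10, matching y values: none (0 points).
  x = 12: rhs = 7, matching y values: none (0 points).
  x = 13: rhs = 7, matching y values: none (0 points).
  x = 14: rhs = 16, matching y values: 4, 19 (2 points).
  x = 15: rhs = 17, matching y values: none (0 points).
  x = 16: rhs = 16, matching y values: 4, 19 (2 points).
  x = 17: rhs = 19, matching y values: none (0 points).
  x = 18: rhs = 9, matching y values: 3, 20 (2 points).
  x = 19: rhs = 15, matching y values: none (0 points).
  x = 20: rhs = 20, matching y values: none (0 points).
  x = 21: rhs = 7, matching y values: none (0 points).
  x = 22: rhs = 5, matching y values: none (0 points).
Total affine count: 17.
Full point count |E(F_23)| = 17 + 1 = 18.
Hasse bound: |18 − (23+1)| = |-6| = 6 ≤ 2√23 ≈ 9.5917 ✓.


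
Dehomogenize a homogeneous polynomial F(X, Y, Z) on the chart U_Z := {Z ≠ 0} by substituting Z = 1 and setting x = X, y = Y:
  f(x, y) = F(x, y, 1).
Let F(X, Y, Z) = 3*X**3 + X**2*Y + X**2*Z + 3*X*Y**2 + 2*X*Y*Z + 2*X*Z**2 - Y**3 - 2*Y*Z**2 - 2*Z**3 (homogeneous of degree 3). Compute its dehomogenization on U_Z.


f(x, y) = 3*x**3 + x**2*y + x**2 + 3*x*y**2 + 2*x*y + 2*x - y**3 - 2*y - 2

On U_Z we set Z = 1. Each monomial c·X^i·Y^j·Z^k in F becomes c·x^i·y^j·1^k = c·x^i·y^j.
Substituting Z = 1: F(X, Y, 1) = 3*x**3 + x**2*y + x**2 + 3*x*y**2 + 2*x*y + 2*x - y**3 - 2*y - 2.
Note: deg(f) ≤ deg(F) = 3; strict inequality happens when F is divisible by Z (lost terms).


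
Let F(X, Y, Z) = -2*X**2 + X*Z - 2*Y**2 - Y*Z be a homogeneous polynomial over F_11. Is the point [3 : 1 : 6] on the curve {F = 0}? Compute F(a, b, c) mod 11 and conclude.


F(3,1,6) ≡ 3 (mod 11); P is NOT on the curve.

Evaluate F(3, 1, 6) term-by-term (mod 11).
  -2*X**2 ↦ -2·9·1·1 = -18
  X*Z ↦ 1·3·1·6 = 18
  -2*Y**2 ↦ -2·1·1·1 = -2
  -Y*Z ↦ -1·1·1·6 = -6
Sum: F(3, 1, 6) = (-18) + (18) + (-2) + (-6) = -8.
Reducing mod 11: -8 ≡ 3 (mod 11).
Since F(a, b, c) ≡ 3 ≠ 0 (mod 11), P does NOT lie on the curve.


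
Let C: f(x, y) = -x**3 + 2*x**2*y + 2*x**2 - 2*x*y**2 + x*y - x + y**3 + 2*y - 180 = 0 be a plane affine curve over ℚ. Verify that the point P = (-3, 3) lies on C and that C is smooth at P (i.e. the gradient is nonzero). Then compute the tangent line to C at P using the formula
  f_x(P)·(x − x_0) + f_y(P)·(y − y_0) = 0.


Tangent line at P: -91*x + 80*y - 513 = 0.

Step 1: f(-3, 3) = 0, so P lies on C.
Step 2: partial derivatives
  f_x(x, y) = -3*x**2 + 4*x*y + 4*x - 2*y**2 + y - 1, f_y(x, y) = 2*x**2 - 4*x*y + x + 3*y**2 + 2.
  f_x(P) = -91, f_y(P) = 80 (gradient nonzero, so P is smooth).
Step 3: tangent line at P: -91·(x − -3) + 80·(y − 3) = 0.
Expanding: -91*x + 80*y - 513 = 0.


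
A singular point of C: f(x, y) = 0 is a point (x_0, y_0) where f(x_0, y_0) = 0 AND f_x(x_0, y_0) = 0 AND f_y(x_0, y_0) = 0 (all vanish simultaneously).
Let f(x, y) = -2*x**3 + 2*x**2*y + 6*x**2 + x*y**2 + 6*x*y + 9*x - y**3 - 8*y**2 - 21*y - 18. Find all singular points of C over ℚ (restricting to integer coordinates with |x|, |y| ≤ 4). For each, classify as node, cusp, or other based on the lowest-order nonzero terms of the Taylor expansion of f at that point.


Singular points: {(0, -3)}; classification: cusp.

Compute partial derivatives:
  f_x = -6*x**2 + 4*x*y + 12*x + y**2 + 6*y + 9.
  f_y = 2*x**2 + 2*x*y + 6*x - 3*y**2 - 16*y - 21.
Scan x_0 ∈ {−4, ..., 4}. For each x_0, f_y(x_0, y) is a polynomial in y; find its integer roots y ∈ {−4, ..., 4}, then test f_x and f at those candidates.
  x = -4: f_y(-4, y) = -3*y**2 - 24*y - 13; no integer root y with |y| ≤ 4.
  x = -3: f_y(-3, y) = -3*y**2 - 22*y - 21; no integer root y with |y| ≤ 4.
  x = -2: f_y(-2, y) = -3*y**2 - 20*y - 25; no integer root y with |y| ≤ 4.
  x = -1: f_y(-1, y) = -3*y**2 - 18*y - 25; no integer root y with |y| ≤ 4.
  x = 0: f_y(0, y) = -3*y**2 - 16*y - 21; vanishes at y ∈ {-3}. (0, -3): f_x = 0, f = 0 — SINGULAR.
  x = 1: f_y(1, y) = -3*y**2 - 14*y - 13; no integer root y with |y| ≤ 4.
  x = 2: f_y(2, y) = -3*y**2 - 12*y - 1; no integer root y with |y| ≤ 4.
  x = 3: f_y(3, y) = -3*y**2 - 10*y + 15; no integer root y with |y| ≤ 4.
  x = 4: f_y(4, y) = -3*y**2 - 8*y + 35; no integer root y with |y| ≤ 4.
Only singular point on the grid: (0, -3).
Classify: substitute x = 0 + u, y = -3 + v and expand: f = -2*u**3 + 2*u**2*v + u*v**2 - v**3 + v**2.
No constant or linear terms (consistent with a singular point). Quadratic part: v**2. Cubic part: -2*u**3 + 2*u**2*v + u*v**2 - v**3.
The quadratic part v**2 is a perfect square, so there is a single (double) tangent line v = 0, i.e. y = -3. Restricting the cubic part to that line (v = 0) leaves -2*u**3 ≠ 0, so f is not divisible by v and the branch is v² ≈ 2*u**3 to lowest order — this is a cusp.
Classification: cusp.


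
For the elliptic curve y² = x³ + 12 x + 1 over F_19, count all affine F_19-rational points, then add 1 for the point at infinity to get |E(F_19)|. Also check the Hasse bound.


Affine points = {(0, 1), (0, 18), (3, 8), (3, 11), (6, 2), (6, 17), (8, 1), (8, 18), (10, 0), (11, 1), (11, 18), (12, 7), (12, 12), (13, 6), (13, 13), (14, 5), (14, 14), (17, 8), (17, 11), (18, 8), (18, 11)}; affine count = 21; |E(F_19)| = 22.

Discriminant check: Δ ∝ 4a³ + 27b² = 4·12³ + 27·1² = 4·1728 + 27·1 ≡ 4 (mod 19). Nonzero ⇒ E is nonsingular.
For each x ∈ F_19, compute rhs = x³ + 12·x + 1 mod 19, then count y ∈ F_19 with y² ≡ rhs.
  x = 0: rhs = 1, matching y values: 1, 18 (2 points).
  x = 1: rhs = 14, matching y values: none (0 points).
  x = 2: rhs = 14, matching y values: none (0 points).
  x = 3: rhs = 7, matching y values: 8, 11 (2 points).
  x = 4: rhs = 18, matching y values: none (0 points).
  x = 5: rhs = 15, matching y values: none (0 points).
  x = 6: rhs = 4, matching y values: 2, 17 (2 points).
  x = 7: rhs = 10, matching y values: none (0 points).
  x = 8: rhs = 1, matching y values: 1, 18 (2 points).
  x = 9: rhs = 2, matching y values: none (0 points).
  x = 10: rhs = 0, matching y values: 0 (1 points).
  x = 11: rhs = 1, matching y values: 1, 18 (2 points).
  x = 12: rhs = 11, matching y values: 7, 12 (2 points).
  x = 13: rhs = 17, matching y values: 6, 13 (2 points).
  x = 14: rhs = 6, matching y values: 5, 14 (2 points).
  x = 15: rhs = 3, matching y values: none (0 points).
  x = 16: rhs = 14, matching y values: none (0 points).
  x = 17: rhs = 7, matching y values: 8, 11 (2 points).
  x = 18: rhs = 7, matching y values: 8, 11 (2 points).
Total affine count: 21.
Full point count |E(F_19)| = 21 + 1 = 22.
Hasse bound: |22 − (19+1)| = |2| = 2 ≤ 2√19 ≈ 8.7178 ✓.
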